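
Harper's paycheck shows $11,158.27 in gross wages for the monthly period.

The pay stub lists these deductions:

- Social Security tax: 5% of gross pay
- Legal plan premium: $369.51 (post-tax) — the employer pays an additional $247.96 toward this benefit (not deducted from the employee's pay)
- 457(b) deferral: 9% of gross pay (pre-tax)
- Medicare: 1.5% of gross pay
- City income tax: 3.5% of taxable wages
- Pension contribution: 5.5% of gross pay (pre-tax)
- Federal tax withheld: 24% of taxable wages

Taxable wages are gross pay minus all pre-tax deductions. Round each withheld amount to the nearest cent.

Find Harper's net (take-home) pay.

Pension contribution: $11,158.27 × 0.055 = $613.70
457(b) deferral: $11,158.27 × 0.09 = $1,004.24
Pre-tax total = $613.70 + $1,004.24 = $1,617.94
Taxable wages = $11,158.27 − $1,617.94 = $9,540.33
Federal tax withheld: $9,540.33 × 0.24 = $2,289.68
City income tax: $9,540.33 × 0.035 = $333.91
Medicare: $11,158.27 × 0.015 = $167.37
Social Security tax: $11,158.27 × 0.05 = $557.91
Legal plan premium: $369.51
(Employer's $247.96 toward legal plan premium is not withheld from the employee.)
Total deductions = $613.70 + $1,004.24 + $2,289.68 + $333.91 + $167.37 + $557.91 + $369.51 = $5,336.32
Net pay = $11,158.27 − $5,336.32 = $5,821.95

$5,821.95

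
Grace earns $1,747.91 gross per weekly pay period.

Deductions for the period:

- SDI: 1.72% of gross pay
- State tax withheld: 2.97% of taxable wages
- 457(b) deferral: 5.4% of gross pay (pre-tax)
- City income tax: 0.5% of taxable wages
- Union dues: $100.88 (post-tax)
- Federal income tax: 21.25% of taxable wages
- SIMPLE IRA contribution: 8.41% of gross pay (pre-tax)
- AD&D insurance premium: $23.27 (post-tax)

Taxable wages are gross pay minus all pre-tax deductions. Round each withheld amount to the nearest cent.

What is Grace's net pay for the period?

$979.90

457(b) deferral: $1,747.91 × 0.054 = $94.39
SIMPLE IRA contribution: $1,747.91 × 0.0841 = $147.00
Pre-tax total = $94.39 + $147.00 = $241.39
Taxable wages = $1,747.91 − $241.39 = $1,506.52
Federal income tax: $1,506.52 × 0.2125 = $320.14
State tax withheld: $1,506.52 × 0.0297 = $44.74
City income tax: $1,506.52 × 0.005 = $7.53
SDI: $1,747.91 × 0.0172 = $30.06
Union dues: $100.88
AD&D insurance premium: $23.27
Total deductions = $94.39 + $147.00 + $320.14 + $44.74 + $7.53 + $30.06 + $100.88 + $23.27 = $768.01
Net pay = $1,747.91 − $768.01 = $979.90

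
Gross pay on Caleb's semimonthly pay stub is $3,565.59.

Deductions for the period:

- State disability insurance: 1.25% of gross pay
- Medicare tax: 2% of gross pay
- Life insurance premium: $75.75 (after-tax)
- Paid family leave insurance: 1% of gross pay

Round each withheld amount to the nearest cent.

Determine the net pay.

Medicare tax: $3,565.59 × 0.02 = $71.31
State disability insurance: $3,565.59 × 0.0125 = $44.57
Paid family leave insurance: $3,565.59 × 0.01 = $35.66
Life insurance premium: $75.75
Total deductions = $71.31 + $44.57 + $35.66 + $75.75 = $227.29
Net pay = $3,565.59 − $227.29 = $3,338.30

$3,338.30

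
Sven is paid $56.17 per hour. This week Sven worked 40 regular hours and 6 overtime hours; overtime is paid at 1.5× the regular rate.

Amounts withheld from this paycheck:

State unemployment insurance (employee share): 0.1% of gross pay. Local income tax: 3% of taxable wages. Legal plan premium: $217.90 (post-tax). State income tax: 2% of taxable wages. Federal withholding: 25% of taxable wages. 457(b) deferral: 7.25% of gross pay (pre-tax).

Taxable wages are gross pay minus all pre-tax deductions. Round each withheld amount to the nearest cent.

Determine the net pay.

$1,566.30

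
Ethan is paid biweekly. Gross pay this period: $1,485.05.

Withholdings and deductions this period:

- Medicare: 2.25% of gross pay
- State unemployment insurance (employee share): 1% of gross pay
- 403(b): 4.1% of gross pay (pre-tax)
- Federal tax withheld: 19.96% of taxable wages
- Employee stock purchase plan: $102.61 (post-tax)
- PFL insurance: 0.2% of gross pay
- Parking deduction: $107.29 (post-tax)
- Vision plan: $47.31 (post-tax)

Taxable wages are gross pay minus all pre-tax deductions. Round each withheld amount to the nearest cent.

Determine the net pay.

403(b): $1,485.05 × 0.041 = $60.89
Taxable wages = $1,485.05 − $60.89 = $1,424.16
Federal tax withheld: $1,424.16 × 0.1996 = $284.26
Medicare: $1,485.05 × 0.0225 = $33.41
State unemployment insurance (employee share): $1,485.05 × 0.01 = $14.85
PFL insurance: $1,485.05 × 0.002 = $2.97
Parking deduction: $107.29
Employee stock purchase plan: $102.61
Vision plan: $47.31
Total deductions = $60.89 + $284.26 + $33.41 + $14.85 + $2.97 + $107.29 + $102.61 + $47.31 = $653.59
Net pay = $1,485.05 − $653.59 = $831.46

$831.46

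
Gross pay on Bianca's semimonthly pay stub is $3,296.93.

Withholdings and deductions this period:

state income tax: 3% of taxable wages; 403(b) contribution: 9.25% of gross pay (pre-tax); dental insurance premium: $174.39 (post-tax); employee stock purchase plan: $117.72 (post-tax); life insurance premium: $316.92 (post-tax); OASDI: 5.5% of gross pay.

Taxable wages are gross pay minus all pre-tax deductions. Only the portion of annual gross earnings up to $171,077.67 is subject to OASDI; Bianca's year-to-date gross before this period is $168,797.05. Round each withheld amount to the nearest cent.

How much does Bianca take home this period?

403(b) contribution: $3,296.93 × 0.0925 = $304.97
Taxable wages = $3,296.93 − $304.97 = $2,991.96
State income tax: $2,991.96 × 0.03 = $89.76
OASDI: only $171,077.67 − $168,797.05 = $2,280.62 of this check is subject → $2,280.62 × 0.055 = $125.43
Life insurance premium: $316.92
Employee stock purchase plan: $117.72
Dental insurance premium: $174.39
Total deductions = $304.97 + $89.76 + $125.43 + $316.92 + $117.72 + $174.39 = $1,129.19
Net pay = $3,296.93 − $1,129.19 = $2,167.74

$2,167.74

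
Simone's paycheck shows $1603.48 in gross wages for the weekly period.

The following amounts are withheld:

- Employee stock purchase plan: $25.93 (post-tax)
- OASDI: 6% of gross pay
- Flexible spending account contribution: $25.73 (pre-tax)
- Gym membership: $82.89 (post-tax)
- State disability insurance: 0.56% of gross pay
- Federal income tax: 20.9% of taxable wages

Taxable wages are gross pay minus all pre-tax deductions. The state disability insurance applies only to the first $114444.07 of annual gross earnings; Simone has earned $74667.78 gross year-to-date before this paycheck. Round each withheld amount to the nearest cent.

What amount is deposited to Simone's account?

Flexible spending account contribution: $25.73
Taxable wages = $1603.48 − $25.73 = $1577.75
Federal income tax: $1577.75 × 0.209 = $329.75
OASDI: $1603.48 × 0.06 = $96.21
State disability insurance: cap not yet reached, full $1603.48 is subject → $1603.48 × 0.0056 = $8.98
Gym membership: $82.89
Employee stock purchase plan: $25.93
Total deductions = $25.73 + $329.75 + $96.21 + $8.98 + $82.89 + $25.93 = $569.49
Net pay = $1603.48 − $569.49 = $1033.99

$1033.99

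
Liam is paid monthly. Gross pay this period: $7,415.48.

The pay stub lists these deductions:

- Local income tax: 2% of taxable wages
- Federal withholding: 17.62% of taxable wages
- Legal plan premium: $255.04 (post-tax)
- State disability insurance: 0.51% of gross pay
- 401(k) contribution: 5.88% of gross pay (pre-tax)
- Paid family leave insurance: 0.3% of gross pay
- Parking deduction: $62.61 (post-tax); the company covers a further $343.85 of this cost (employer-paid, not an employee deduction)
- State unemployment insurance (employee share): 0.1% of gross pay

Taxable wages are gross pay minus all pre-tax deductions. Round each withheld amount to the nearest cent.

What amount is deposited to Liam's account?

$5,224.94

401(k) contribution: $7,415.48 × 0.0588 = $436.03
Taxable wages = $7,415.48 − $436.03 = $6,979.45
Federal withholding: $6,979.45 × 0.1762 = $1,229.78
Local income tax: $6,979.45 × 0.02 = $139.59
State unemployment insurance (employee share): $7,415.48 × 0.001 = $7.42
State disability insurance: $7,415.48 × 0.0051 = $37.82
Paid family leave insurance: $7,415.48 × 0.003 = $22.25
Legal plan premium: $255.04
Parking deduction: $62.61
(Employer's $343.85 toward parking deduction is not withheld from the employee.)
Total deductions = $436.03 + $1,229.78 + $139.59 + $7.42 + $37.82 + $22.25 + $255.04 + $62.61 = $2,190.54
Net pay = $7,415.48 − $2,190.54 = $5,224.94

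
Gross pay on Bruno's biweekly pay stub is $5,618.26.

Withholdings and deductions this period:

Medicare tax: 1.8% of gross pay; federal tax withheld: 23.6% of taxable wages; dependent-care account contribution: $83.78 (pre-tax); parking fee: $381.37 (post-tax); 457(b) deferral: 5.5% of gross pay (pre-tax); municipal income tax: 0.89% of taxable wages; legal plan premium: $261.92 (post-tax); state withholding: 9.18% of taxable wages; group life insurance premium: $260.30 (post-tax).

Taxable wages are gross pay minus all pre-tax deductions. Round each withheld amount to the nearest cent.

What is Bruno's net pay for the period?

$2,461.34

457(b) deferral: $5,618.26 × 0.055 = $309.00
Dependent-care account contribution: $83.78
Pre-tax total = $309.00 + $83.78 = $392.78
Taxable wages = $5,618.26 − $392.78 = $5,225.48
State withholding: $5,225.48 × 0.0918 = $479.70
Federal tax withheld: $5,225.48 × 0.236 = $1,233.21
Municipal income tax: $5,225.48 × 0.0089 = $46.51
Medicare tax: $5,618.26 × 0.018 = $101.13
Parking fee: $381.37
Group life insurance premium: $260.30
Legal plan premium: $261.92
Total deductions = $309.00 + $83.78 + $479.70 + $1,233.21 + $46.51 + $101.13 + $381.37 + $260.30 + $261.92 = $3,156.92
Net pay = $5,618.26 − $3,156.92 = $2,461.34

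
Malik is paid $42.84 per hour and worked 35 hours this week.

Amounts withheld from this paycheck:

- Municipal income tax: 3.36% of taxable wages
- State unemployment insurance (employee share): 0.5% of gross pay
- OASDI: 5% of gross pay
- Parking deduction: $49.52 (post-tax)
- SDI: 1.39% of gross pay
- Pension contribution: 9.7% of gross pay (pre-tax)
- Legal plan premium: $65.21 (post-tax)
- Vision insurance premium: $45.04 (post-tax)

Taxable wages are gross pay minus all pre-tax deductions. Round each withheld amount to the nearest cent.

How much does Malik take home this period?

$1,045.39

Gross pay: 35 × $42.84 = $1,499.40
Pension contribution: $1,499.40 × 0.097 = $145.44
Taxable wages = $1,499.40 − $145.44 = $1,353.96
Municipal income tax: $1,353.96 × 0.0336 = $45.49
OASDI: $1,499.40 × 0.05 = $74.97
State unemployment insurance (employee share): $1,499.40 × 0.005 = $7.50
SDI: $1,499.40 × 0.0139 = $20.84
Vision insurance premium: $45.04
Parking deduction: $49.52
Legal plan premium: $65.21
Total deductions = $145.44 + $45.49 + $74.97 + $7.50 + $20.84 + $45.04 + $49.52 + $65.21 = $454.01
Net pay = $1,499.40 − $454.01 = $1,045.39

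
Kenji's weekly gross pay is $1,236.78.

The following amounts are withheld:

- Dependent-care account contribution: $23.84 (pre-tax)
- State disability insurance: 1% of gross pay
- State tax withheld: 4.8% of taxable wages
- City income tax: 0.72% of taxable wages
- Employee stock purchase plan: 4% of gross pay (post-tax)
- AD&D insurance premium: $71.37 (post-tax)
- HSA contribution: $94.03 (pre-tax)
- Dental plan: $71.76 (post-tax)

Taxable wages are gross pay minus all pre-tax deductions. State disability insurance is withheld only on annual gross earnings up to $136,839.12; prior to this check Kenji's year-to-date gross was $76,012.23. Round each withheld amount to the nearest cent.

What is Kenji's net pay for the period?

$852.17

Dependent-care account contribution: $23.84
HSA contribution: $94.03
Pre-tax total = $23.84 + $94.03 = $117.87
Taxable wages = $1,236.78 − $117.87 = $1,118.91
State tax withheld: $1,118.91 × 0.048 = $53.71
City income tax: $1,118.91 × 0.0072 = $8.06
State disability insurance: cap not yet reached, full $1,236.78 is subject → $1,236.78 × 0.01 = $12.37
Employee stock purchase plan: $1,236.78 × 0.04 = $49.47
AD&D insurance premium: $71.37
Dental plan: $71.76
Total deductions = $23.84 + $94.03 + $53.71 + $8.06 + $12.37 + $49.47 + $71.37 + $71.76 = $384.61
Net pay = $1,236.78 − $384.61 = $852.17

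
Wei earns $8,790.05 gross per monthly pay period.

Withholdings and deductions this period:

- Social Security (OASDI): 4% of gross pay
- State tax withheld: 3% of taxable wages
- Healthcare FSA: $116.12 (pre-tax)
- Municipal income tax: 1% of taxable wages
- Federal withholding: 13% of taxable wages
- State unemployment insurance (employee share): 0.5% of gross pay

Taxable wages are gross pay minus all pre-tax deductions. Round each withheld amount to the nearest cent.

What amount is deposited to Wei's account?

$6,803.81

Healthcare FSA: $116.12
Taxable wages = $8,790.05 − $116.12 = $8,673.93
Federal withholding: $8,673.93 × 0.13 = $1,127.61
Municipal income tax: $8,673.93 × 0.01 = $86.74
State tax withheld: $8,673.93 × 0.03 = $260.22
State unemployment insurance (employee share): $8,790.05 × 0.005 = $43.95
Social Security (OASDI): $8,790.05 × 0.04 = $351.60
Total deductions = $116.12 + $1,127.61 + $86.74 + $260.22 + $43.95 + $351.60 = $1,986.24
Net pay = $8,790.05 − $1,986.24 = $6,803.81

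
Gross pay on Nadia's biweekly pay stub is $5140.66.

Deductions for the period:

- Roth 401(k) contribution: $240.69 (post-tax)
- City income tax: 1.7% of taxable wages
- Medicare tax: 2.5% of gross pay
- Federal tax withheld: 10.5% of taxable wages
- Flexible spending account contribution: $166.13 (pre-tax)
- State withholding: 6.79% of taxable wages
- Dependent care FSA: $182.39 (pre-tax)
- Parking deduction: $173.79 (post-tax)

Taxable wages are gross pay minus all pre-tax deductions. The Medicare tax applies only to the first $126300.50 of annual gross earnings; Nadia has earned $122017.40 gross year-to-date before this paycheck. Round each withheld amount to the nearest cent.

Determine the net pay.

Dependent care FSA: $182.39
Flexible spending account contribution: $166.13
Pre-tax total = $182.39 + $166.13 = $348.52
Taxable wages = $5140.66 − $348.52 = $4792.14
State withholding: $4792.14 × 0.0679 = $325.39
City income tax: $4792.14 × 0.017 = $81.47
Federal tax withheld: $4792.14 × 0.105 = $503.17
Medicare tax: only $126300.50 − $122017.40 = $4283.10 of this check is subject → $4283.10 × 0.025 = $107.08
Roth 401(k) contribution: $240.69
Parking deduction: $173.79
Total deductions = $182.39 + $166.13 + $325.39 + $81.47 + $503.17 + $107.08 + $240.69 + $173.79 = $1780.11
Net pay = $5140.66 − $1780.11 = $3360.55

$3360.55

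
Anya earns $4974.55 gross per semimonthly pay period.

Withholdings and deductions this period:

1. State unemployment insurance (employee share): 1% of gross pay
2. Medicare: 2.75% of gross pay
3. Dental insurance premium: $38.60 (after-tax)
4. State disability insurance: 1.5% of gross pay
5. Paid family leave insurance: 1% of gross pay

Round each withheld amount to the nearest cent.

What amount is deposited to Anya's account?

$4625.03

State unemployment insurance (employee share): $4974.55 × 0.01 = $49.75
State disability insurance: $4974.55 × 0.015 = $74.62
Paid family leave insurance: $4974.55 × 0.01 = $49.75
Medicare: $4974.55 × 0.0275 = $136.80
Dental insurance premium: $38.60
Total deductions = $49.75 + $74.62 + $49.75 + $136.80 + $38.60 = $349.52
Net pay = $4974.55 − $349.52 = $4625.03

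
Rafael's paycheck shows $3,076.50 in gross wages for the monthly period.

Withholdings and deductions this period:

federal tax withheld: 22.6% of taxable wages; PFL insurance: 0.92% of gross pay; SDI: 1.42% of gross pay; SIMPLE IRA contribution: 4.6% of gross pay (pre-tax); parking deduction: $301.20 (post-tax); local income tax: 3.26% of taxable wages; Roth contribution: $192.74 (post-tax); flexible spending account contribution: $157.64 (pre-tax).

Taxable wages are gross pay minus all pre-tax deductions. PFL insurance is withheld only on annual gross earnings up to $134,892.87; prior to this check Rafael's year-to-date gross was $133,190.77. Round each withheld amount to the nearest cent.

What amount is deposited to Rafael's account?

Flexible spending account contribution: $157.64
SIMPLE IRA contribution: $3,076.50 × 0.046 = $141.52
Pre-tax total = $157.64 + $141.52 = $299.16
Taxable wages = $3,076.50 − $299.16 = $2,777.34
Local income tax: $2,777.34 × 0.0326 = $90.54
Federal tax withheld: $2,777.34 × 0.226 = $627.68
SDI: $3,076.50 × 0.0142 = $43.69
PFL insurance: only $134,892.87 − $133,190.77 = $1,702.10 of this check is subject → $1,702.10 × 0.0092 = $15.66
Parking deduction: $301.20
Roth contribution: $192.74
Total deductions = $157.64 + $141.52 + $90.54 + $627.68 + $43.69 + $15.66 + $301.20 + $192.74 = $1,570.67
Net pay = $3,076.50 − $1,570.67 = $1,505.83

$1,505.83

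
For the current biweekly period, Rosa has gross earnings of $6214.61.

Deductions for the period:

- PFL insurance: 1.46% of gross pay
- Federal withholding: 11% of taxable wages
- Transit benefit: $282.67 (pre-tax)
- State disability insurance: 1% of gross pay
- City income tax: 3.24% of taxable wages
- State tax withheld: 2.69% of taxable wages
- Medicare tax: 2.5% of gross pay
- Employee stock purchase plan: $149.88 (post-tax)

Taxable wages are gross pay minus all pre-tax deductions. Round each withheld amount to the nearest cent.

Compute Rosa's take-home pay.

Transit benefit: $282.67
Taxable wages = $6214.61 − $282.67 = $5931.94
City income tax: $5931.94 × 0.0324 = $192.19
State tax withheld: $5931.94 × 0.0269 = $159.57
Federal withholding: $5931.94 × 0.11 = $652.51
Medicare tax: $6214.61 × 0.025 = $155.37
PFL insurance: $6214.61 × 0.0146 = $90.73
State disability insurance: $6214.61 × 0.01 = $62.15
Employee stock purchase plan: $149.88
Total deductions = $282.67 + $192.19 + $159.57 + $652.51 + $155.37 + $90.73 + $62.15 + $149.88 = $1745.07
Net pay = $6214.61 − $1745.07 = $4469.54

$4469.54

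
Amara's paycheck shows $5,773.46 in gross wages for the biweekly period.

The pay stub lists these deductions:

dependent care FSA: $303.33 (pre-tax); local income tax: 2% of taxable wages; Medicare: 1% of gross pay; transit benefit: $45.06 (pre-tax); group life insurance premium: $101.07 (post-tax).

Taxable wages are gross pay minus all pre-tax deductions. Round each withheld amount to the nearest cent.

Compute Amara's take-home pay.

Transit benefit: $45.06
Dependent care FSA: $303.33
Pre-tax total = $45.06 + $303.33 = $348.39
Taxable wages = $5,773.46 − $348.39 = $5,425.07
Local income tax: $5,425.07 × 0.02 = $108.50
Medicare: $5,773.46 × 0.01 = $57.73
Group life insurance premium: $101.07
Total deductions = $45.06 + $303.33 + $108.50 + $57.73 + $101.07 = $615.69
Net pay = $5,773.46 − $615.69 = $5,157.77

$5,157.77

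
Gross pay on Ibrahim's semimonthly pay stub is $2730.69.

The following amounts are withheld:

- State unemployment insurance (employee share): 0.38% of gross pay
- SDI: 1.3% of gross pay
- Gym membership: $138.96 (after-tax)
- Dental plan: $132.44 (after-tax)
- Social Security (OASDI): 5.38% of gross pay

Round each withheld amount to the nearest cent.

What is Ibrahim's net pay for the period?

$2266.50

Social Security (OASDI): $2730.69 × 0.0538 = $146.91
State unemployment insurance (employee share): $2730.69 × 0.0038 = $10.38
SDI: $2730.69 × 0.013 = $35.50
Dental plan: $132.44
Gym membership: $138.96
Total deductions = $146.91 + $10.38 + $35.50 + $132.44 + $138.96 = $464.19
Net pay = $2730.69 − $464.19 = $2266.50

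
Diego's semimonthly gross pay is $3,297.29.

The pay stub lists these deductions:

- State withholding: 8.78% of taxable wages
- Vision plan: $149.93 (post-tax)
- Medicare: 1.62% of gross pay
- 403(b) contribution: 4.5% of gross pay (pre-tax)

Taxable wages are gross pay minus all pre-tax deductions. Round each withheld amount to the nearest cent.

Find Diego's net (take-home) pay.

403(b) contribution: $3,297.29 × 0.045 = $148.38
Taxable wages = $3,297.29 − $148.38 = $3,148.91
State withholding: $3,148.91 × 0.0878 = $276.47
Medicare: $3,297.29 × 0.0162 = $53.42
Vision plan: $149.93
Total deductions = $148.38 + $276.47 + $53.42 + $149.93 = $628.20
Net pay = $3,297.29 − $628.20 = $2,669.09

$2,669.09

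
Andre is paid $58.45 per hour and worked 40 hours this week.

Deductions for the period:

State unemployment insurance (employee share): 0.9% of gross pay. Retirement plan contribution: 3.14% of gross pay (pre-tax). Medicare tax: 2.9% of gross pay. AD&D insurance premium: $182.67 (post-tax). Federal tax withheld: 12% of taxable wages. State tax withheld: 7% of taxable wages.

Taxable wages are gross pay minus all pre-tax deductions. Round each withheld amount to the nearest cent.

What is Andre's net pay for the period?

$1,562.81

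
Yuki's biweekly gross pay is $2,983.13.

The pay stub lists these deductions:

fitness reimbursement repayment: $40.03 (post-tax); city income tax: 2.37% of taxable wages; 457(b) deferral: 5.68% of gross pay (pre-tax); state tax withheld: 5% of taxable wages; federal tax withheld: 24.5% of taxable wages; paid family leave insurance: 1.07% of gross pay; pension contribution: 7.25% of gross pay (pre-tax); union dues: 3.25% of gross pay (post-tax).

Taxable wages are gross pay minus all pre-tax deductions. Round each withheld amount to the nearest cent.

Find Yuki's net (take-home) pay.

$1,600.71

457(b) deferral: $2,983.13 × 0.0568 = $169.44
Pension contribution: $2,983.13 × 0.0725 = $216.28
Pre-tax total = $169.44 + $216.28 = $385.72
Taxable wages = $2,983.13 − $385.72 = $2,597.41
City income tax: $2,597.41 × 0.0237 = $61.56
Federal tax withheld: $2,597.41 × 0.245 = $636.37
State tax withheld: $2,597.41 × 0.05 = $129.87
Paid family leave insurance: $2,983.13 × 0.0107 = $31.92
Union dues: $2,983.13 × 0.0325 = $96.95
Fitness reimbursement repayment: $40.03
Total deductions = $169.44 + $216.28 + $61.56 + $636.37 + $129.87 + $31.92 + $96.95 + $40.03 = $1,382.42
Net pay = $2,983.13 − $1,382.42 = $1,600.71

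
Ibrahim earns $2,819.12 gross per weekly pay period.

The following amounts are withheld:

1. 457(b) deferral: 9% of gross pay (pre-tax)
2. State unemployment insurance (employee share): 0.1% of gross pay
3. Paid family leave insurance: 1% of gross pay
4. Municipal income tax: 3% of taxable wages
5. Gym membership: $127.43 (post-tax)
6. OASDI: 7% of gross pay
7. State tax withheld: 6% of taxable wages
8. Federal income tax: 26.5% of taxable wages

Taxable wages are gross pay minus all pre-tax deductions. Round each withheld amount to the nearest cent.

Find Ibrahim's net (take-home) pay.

$1,298.91

457(b) deferral: $2,819.12 × 0.09 = $253.72
Taxable wages = $2,819.12 − $253.72 = $2,565.40
Federal income tax: $2,565.40 × 0.265 = $679.83
Municipal income tax: $2,565.40 × 0.03 = $76.96
State tax withheld: $2,565.40 × 0.06 = $153.92
State unemployment insurance (employee share): $2,819.12 × 0.001 = $2.82
Paid family leave insurance: $2,819.12 × 0.01 = $28.19
OASDI: $2,819.12 × 0.07 = $197.34
Gym membership: $127.43
Total deductions = $253.72 + $679.83 + $76.96 + $153.92 + $2.82 + $28.19 + $197.34 + $127.43 = $1,520.21
Net pay = $2,819.12 − $1,520.21 = $1,298.91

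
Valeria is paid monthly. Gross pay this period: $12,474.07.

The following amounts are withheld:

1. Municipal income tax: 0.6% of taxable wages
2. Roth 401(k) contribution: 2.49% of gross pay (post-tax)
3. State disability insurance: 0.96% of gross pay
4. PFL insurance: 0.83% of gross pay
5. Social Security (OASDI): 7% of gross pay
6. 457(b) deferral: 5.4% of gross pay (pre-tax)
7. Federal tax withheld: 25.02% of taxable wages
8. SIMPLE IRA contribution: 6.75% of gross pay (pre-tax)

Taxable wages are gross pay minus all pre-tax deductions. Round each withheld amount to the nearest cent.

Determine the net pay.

$6,743.85

SIMPLE IRA contribution: $12,474.07 × 0.0675 = $842.00
457(b) deferral: $12,474.07 × 0.054 = $673.60
Pre-tax total = $842.00 + $673.60 = $1,515.60
Taxable wages = $12,474.07 − $1,515.60 = $10,958.47
Municipal income tax: $10,958.47 × 0.006 = $65.75
Federal tax withheld: $10,958.47 × 0.2502 = $2,741.81
Social Security (OASDI): $12,474.07 × 0.07 = $873.18
PFL insurance: $12,474.07 × 0.0083 = $103.53
State disability insurance: $12,474.07 × 0.0096 = $119.75
Roth 401(k) contribution: $12,474.07 × 0.0249 = $310.60
Total deductions = $842.00 + $673.60 + $65.75 + $2,741.81 + $873.18 + $103.53 + $119.75 + $310.60 = $5,730.22
Net pay = $12,474.07 − $5,730.22 = $6,743.85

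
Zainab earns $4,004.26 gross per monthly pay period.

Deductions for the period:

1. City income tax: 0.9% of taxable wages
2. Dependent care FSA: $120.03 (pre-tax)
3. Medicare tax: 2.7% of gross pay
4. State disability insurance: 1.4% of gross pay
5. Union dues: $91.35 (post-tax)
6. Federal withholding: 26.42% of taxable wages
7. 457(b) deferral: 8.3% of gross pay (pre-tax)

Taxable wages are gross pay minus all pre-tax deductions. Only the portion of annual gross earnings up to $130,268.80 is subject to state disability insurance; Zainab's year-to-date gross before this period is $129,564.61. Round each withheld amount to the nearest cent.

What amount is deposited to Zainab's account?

$2,372.17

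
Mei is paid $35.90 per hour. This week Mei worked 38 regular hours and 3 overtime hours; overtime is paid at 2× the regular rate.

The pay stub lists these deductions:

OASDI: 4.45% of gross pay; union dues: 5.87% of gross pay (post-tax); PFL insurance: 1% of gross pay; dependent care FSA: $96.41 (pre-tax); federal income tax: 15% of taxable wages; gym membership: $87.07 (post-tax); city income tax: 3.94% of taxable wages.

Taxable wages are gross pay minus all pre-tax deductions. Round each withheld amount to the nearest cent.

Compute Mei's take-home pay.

$936.39

Regular pay: 38 × $35.90 = $1,364.20
Overtime pay: 3 × $35.90 × 2 = $215.40
Gross pay = $1,364.20 + $215.40 = $1,579.60
Dependent care FSA: $96.41
Taxable wages = $1,579.60 − $96.41 = $1,483.19
City income tax: $1,483.19 × 0.0394 = $58.44
Federal income tax: $1,483.19 × 0.15 = $222.48
PFL insurance: $1,579.60 × 0.01 = $15.80
OASDI: $1,579.60 × 0.0445 = $70.29
Union dues: $1,579.60 × 0.0587 = $92.72
Gym membership: $87.07
Total deductions = $96.41 + $58.44 + $222.48 + $15.80 + $70.29 + $92.72 + $87.07 = $643.21
Net pay = $1,579.60 − $643.21 = $936.39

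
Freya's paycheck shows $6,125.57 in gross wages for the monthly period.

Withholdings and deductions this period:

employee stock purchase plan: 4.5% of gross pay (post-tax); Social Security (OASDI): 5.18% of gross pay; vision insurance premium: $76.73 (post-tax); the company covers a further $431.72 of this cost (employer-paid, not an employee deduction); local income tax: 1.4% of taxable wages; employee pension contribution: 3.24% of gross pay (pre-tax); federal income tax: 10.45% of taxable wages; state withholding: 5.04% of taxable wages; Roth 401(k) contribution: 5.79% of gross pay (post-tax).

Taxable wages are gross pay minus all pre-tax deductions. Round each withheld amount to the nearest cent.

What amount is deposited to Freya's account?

$3,901.66

Employee pension contribution: $6,125.57 × 0.0324 = $198.47
Taxable wages = $6,125.57 − $198.47 = $5,927.10
State withholding: $5,927.10 × 0.0504 = $298.73
Federal income tax: $5,927.10 × 0.1045 = $619.38
Local income tax: $5,927.10 × 0.014 = $82.98
Social Security (OASDI): $6,125.57 × 0.0518 = $317.30
Roth 401(k) contribution: $6,125.57 × 0.0579 = $354.67
Employee stock purchase plan: $6,125.57 × 0.045 = $275.65
Vision insurance premium: $76.73
(Employer's $431.72 toward vision insurance premium is not withheld from the employee.)
Total deductions = $198.47 + $298.73 + $619.38 + $82.98 + $317.30 + $354.67 + $275.65 + $76.73 = $2,223.91
Net pay = $6,125.57 − $2,223.91 = $3,901.66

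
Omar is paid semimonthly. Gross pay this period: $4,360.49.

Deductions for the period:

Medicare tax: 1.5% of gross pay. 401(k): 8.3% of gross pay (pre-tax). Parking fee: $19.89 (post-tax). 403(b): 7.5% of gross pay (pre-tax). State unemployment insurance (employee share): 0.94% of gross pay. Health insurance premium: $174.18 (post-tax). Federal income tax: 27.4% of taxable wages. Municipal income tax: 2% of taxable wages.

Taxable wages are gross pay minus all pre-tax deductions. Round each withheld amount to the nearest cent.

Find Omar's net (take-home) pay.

$2,291.63

403(b): $4,360.49 × 0.075 = $327.04
401(k): $4,360.49 × 0.083 = $361.92
Pre-tax total = $327.04 + $361.92 = $688.96
Taxable wages = $4,360.49 − $688.96 = $3,671.53
Municipal income tax: $3,671.53 × 0.02 = $73.43
Federal income tax: $3,671.53 × 0.274 = $1,006.00
Medicare tax: $4,360.49 × 0.015 = $65.41
State unemployment insurance (employee share): $4,360.49 × 0.0094 = $40.99
Parking fee: $19.89
Health insurance premium: $174.18
Total deductions = $327.04 + $361.92 + $73.43 + $1,006.00 + $65.41 + $40.99 + $19.89 + $174.18 = $2,068.86
Net pay = $4,360.49 − $2,068.86 = $2,291.63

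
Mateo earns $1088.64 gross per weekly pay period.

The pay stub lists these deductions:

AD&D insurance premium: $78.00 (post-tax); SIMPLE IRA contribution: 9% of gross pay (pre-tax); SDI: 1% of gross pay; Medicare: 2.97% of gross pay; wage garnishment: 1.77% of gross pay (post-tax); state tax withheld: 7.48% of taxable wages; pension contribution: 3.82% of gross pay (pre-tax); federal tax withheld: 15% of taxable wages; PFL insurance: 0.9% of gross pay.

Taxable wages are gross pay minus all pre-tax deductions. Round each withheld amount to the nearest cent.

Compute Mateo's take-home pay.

$585.43

Pension contribution: $1088.64 × 0.0382 = $41.59
SIMPLE IRA contribution: $1088.64 × 0.09 = $97.98
Pre-tax total = $41.59 + $97.98 = $139.57
Taxable wages = $1088.64 − $139.57 = $949.07
State tax withheld: $949.07 × 0.0748 = $70.99
Federal tax withheld: $949.07 × 0.15 = $142.36
PFL insurance: $1088.64 × 0.009 = $9.80
Medicare: $1088.64 × 0.0297 = $32.33
SDI: $1088.64 × 0.01 = $10.89
AD&D insurance premium: $78.00
Wage garnishment: $1088.64 × 0.0177 = $19.27
Total deductions = $41.59 + $97.98 + $70.99 + $142.36 + $9.80 + $32.33 + $10.89 + $78.00 + $19.27 = $503.21
Net pay = $1088.64 − $503.21 = $585.43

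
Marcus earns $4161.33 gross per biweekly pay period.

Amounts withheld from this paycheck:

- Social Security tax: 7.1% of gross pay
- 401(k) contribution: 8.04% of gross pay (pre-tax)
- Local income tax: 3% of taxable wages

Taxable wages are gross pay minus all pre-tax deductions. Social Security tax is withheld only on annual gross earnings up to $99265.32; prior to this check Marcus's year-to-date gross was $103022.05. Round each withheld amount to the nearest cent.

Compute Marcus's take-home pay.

401(k) contribution: $4161.33 × 0.0804 = $334.57
Taxable wages = $4161.33 − $334.57 = $3826.76
Local income tax: $3826.76 × 0.03 = $114.80
Social Security tax: annual cap $99265.32 already reached (YTD $103022.05), so $0.00
Total deductions = $334.57 + $114.80 + $0.00 = $449.37
Net pay = $4161.33 − $449.37 = $3711.96

$3711.96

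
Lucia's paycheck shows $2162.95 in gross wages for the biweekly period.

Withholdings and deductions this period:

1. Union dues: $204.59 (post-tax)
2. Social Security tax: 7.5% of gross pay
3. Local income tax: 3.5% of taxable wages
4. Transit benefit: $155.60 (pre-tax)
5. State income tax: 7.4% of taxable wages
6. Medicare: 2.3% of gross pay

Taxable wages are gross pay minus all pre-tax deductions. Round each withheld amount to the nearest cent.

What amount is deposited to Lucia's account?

$1371.99

Transit benefit: $155.60
Taxable wages = $2162.95 − $155.60 = $2007.35
State income tax: $2007.35 × 0.074 = $148.54
Local income tax: $2007.35 × 0.035 = $70.26
Medicare: $2162.95 × 0.023 = $49.75
Social Security tax: $2162.95 × 0.075 = $162.22
Union dues: $204.59
Total deductions = $155.60 + $148.54 + $70.26 + $49.75 + $162.22 + $204.59 = $790.96
Net pay = $2162.95 − $790.96 = $1371.99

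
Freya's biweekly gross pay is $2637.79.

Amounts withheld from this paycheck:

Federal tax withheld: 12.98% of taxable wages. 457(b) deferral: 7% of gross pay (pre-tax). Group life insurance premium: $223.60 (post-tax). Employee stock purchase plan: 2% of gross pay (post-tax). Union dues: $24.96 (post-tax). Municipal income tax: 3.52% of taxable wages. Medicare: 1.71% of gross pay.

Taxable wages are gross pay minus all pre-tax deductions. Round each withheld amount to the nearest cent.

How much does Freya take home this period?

$1701.94

457(b) deferral: $2637.79 × 0.07 = $184.65
Taxable wages = $2637.79 − $184.65 = $2453.14
Federal tax withheld: $2453.14 × 0.1298 = $318.42
Municipal income tax: $2453.14 × 0.0352 = $86.35
Medicare: $2637.79 × 0.0171 = $45.11
Employee stock purchase plan: $2637.79 × 0.02 = $52.76
Union dues: $24.96
Group life insurance premium: $223.60
Total deductions = $184.65 + $318.42 + $86.35 + $45.11 + $52.76 + $24.96 + $223.60 = $935.85
Net pay = $2637.79 − $935.85 = $1701.94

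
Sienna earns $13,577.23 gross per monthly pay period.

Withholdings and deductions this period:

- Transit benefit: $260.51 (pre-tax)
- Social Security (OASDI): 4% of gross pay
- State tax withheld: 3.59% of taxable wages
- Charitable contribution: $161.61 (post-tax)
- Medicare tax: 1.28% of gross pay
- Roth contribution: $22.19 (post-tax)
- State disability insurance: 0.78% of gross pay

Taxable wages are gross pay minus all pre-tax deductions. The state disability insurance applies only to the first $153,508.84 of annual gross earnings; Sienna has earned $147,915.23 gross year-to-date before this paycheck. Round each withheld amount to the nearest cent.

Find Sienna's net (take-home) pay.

Transit benefit: $260.51
Taxable wages = $13,577.23 − $260.51 = $13,316.72
State tax withheld: $13,316.72 × 0.0359 = $478.07
Medicare tax: $13,577.23 × 0.0128 = $173.79
State disability insurance: only $153,508.84 − $147,915.23 = $5,593.61 of this check is subject → $5,593.61 × 0.0078 = $43.63
Social Security (OASDI): $13,577.23 × 0.04 = $543.09
Charitable contribution: $161.61
Roth contribution: $22.19
Total deductions = $260.51 + $478.07 + $173.79 + $43.63 + $543.09 + $161.61 + $22.19 = $1,682.89
Net pay = $13,577.23 − $1,682.89 = $11,894.34

$11,894.34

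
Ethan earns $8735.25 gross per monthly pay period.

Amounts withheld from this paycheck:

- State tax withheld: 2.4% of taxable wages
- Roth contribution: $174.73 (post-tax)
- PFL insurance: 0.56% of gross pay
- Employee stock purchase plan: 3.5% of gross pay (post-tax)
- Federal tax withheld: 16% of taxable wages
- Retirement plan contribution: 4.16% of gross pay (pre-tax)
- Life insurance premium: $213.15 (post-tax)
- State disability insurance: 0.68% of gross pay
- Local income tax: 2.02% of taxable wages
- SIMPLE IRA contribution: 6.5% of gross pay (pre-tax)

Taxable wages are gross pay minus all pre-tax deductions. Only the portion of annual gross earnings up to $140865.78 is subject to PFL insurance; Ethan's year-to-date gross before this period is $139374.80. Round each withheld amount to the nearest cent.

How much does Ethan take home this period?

Retirement plan contribution: $8735.25 × 0.0416 = $363.39
SIMPLE IRA contribution: $8735.25 × 0.065 = $567.79
Pre-tax total = $363.39 + $567.79 = $931.18
Taxable wages = $8735.25 − $931.18 = $7804.07
Federal tax withheld: $7804.07 × 0.16 = $1248.65
State tax withheld: $7804.07 × 0.024 = $187.30
Local income tax: $7804.07 × 0.0202 = $157.64
PFL insurance: only $140865.78 − $139374.80 = $1490.98 of this check is subject → $1490.98 × 0.0056 = $8.35
State disability insurance: $8735.25 × 0.0068 = $59.40
Roth contribution: $174.73
Life insurance premium: $213.15
Employee stock purchase plan: $8735.25 × 0.035 = $305.73
Total deductions = $363.39 + $567.79 + $1248.65 + $187.30 + $157.64 + $8.35 + $59.40 + $174.73 + $213.15 + $305.73 = $3286.13
Net pay = $8735.25 − $3286.13 = $5449.12

$5449.12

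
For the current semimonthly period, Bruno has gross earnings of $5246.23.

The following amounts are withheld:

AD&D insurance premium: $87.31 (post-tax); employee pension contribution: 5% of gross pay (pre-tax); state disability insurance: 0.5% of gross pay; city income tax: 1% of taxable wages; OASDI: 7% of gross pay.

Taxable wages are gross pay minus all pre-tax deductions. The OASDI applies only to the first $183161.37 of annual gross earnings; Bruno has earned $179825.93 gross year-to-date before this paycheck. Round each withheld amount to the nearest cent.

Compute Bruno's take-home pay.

Employee pension contribution: $5246.23 × 0.05 = $262.31
Taxable wages = $5246.23 − $262.31 = $4983.92
City income tax: $4983.92 × 0.01 = $49.84
State disability insurance: $5246.23 × 0.005 = $26.23
OASDI: only $183161.37 − $179825.93 = $3335.44 of this check is subject → $3335.44 × 0.07 = $233.48
AD&D insurance premium: $87.31
Total deductions = $262.31 + $49.84 + $26.23 + $233.48 + $87.31 = $659.17
Net pay = $5246.23 − $659.17 = $4587.06

$4587.06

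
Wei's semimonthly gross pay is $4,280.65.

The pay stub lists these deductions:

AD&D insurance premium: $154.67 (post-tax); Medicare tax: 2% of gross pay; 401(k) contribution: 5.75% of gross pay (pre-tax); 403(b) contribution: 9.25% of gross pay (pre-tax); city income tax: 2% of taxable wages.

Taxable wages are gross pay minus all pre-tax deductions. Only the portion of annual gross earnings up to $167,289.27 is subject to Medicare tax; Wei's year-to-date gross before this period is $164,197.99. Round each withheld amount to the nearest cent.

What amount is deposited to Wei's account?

401(k) contribution: $4,280.65 × 0.0575 = $246.14
403(b) contribution: $4,280.65 × 0.0925 = $395.96
Pre-tax total = $246.14 + $395.96 = $642.10
Taxable wages = $4,280.65 − $642.10 = $3,638.55
City income tax: $3,638.55 × 0.02 = $72.77
Medicare tax: only $167,289.27 − $164,197.99 = $3,091.28 of this check is subject → $3,091.28 × 0.02 = $61.83
AD&D insurance premium: $154.67
Total deductions = $246.14 + $395.96 + $72.77 + $61.83 + $154.67 = $931.37
Net pay = $4,280.65 − $931.37 = $3,349.28

$3,349.28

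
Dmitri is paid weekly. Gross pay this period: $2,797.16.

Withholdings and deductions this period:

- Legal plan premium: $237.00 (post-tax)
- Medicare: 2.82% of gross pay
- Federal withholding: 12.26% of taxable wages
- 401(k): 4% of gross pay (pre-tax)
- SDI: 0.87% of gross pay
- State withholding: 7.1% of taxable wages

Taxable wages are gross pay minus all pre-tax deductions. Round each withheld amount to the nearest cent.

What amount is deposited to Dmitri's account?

$1,825.19

401(k): $2,797.16 × 0.04 = $111.89
Taxable wages = $2,797.16 − $111.89 = $2,685.27
State withholding: $2,685.27 × 0.071 = $190.65
Federal withholding: $2,685.27 × 0.1226 = $329.21
SDI: $2,797.16 × 0.0087 = $24.34
Medicare: $2,797.16 × 0.0282 = $78.88
Legal plan premium: $237.00
Total deductions = $111.89 + $190.65 + $329.21 + $24.34 + $78.88 + $237.00 = $971.97
Net pay = $2,797.16 − $971.97 = $1,825.19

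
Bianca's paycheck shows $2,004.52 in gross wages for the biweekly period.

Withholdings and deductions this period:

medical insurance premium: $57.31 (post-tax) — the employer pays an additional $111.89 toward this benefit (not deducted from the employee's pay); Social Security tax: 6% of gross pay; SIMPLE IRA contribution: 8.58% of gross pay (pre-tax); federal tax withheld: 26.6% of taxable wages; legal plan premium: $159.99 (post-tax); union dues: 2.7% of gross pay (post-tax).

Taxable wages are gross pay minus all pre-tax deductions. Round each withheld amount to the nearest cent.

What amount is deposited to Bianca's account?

SIMPLE IRA contribution: $2,004.52 × 0.0858 = $171.99
Taxable wages = $2,004.52 − $171.99 = $1,832.53
Federal tax withheld: $1,832.53 × 0.266 = $487.45
Social Security tax: $2,004.52 × 0.06 = $120.27
Medical insurance premium: $57.31
Legal plan premium: $159.99
Union dues: $2,004.52 × 0.027 = $54.12
(Employer's $111.89 toward medical insurance premium is not withheld from the employee.)
Total deductions = $171.99 + $487.45 + $120.27 + $57.31 + $159.99 + $54.12 = $1,051.13
Net pay = $2,004.52 − $1,051.13 = $953.39

$953.39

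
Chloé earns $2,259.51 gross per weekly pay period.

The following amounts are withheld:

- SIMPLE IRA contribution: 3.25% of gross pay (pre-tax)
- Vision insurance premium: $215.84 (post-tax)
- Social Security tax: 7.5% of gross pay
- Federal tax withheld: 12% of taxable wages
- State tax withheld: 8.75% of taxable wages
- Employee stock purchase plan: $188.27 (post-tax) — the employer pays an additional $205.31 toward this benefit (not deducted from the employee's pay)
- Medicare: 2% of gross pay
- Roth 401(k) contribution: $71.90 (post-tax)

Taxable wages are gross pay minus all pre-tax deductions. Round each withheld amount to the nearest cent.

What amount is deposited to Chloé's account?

SIMPLE IRA contribution: $2,259.51 × 0.0325 = $73.43
Taxable wages = $2,259.51 − $73.43 = $2,186.08
State tax withheld: $2,186.08 × 0.0875 = $191.28
Federal tax withheld: $2,186.08 × 0.12 = $262.33
Medicare: $2,259.51 × 0.02 = $45.19
Social Security tax: $2,259.51 × 0.075 = $169.46
Vision insurance premium: $215.84
Employee stock purchase plan: $188.27
Roth 401(k) contribution: $71.90
(Employer's $205.31 toward employee stock purchase plan is not withheld from the employee.)
Total deductions = $73.43 + $191.28 + $262.33 + $45.19 + $169.46 + $215.84 + $188.27 + $71.90 = $1,217.70
Net pay = $2,259.51 − $1,217.70 = $1,041.81

$1,041.81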